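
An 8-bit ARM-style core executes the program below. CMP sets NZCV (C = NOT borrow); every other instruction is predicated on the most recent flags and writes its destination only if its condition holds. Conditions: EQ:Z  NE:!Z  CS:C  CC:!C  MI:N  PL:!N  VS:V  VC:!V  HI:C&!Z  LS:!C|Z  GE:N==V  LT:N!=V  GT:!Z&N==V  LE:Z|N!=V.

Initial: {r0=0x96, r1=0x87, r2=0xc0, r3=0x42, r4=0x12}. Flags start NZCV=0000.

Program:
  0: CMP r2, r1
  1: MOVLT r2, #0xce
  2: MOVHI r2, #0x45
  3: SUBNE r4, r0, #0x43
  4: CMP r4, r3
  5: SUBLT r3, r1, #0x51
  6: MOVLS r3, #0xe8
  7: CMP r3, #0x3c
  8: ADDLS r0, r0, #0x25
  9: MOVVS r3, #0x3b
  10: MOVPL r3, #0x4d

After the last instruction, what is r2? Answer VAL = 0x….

0: ✓ CMP  NZCV=0010
1: · MOVLT
2: ✓ MOVHI  r2←0x45
3: ✓ SUBNE  r4←0x53
4: ✓ CMP  NZCV=0010
5: · SUBLT
6: · MOVLS
7: ✓ CMP  NZCV=0010
8: · ADDLS
9: · MOVVS
10: ✓ MOVPL  r3←0x4d

VAL = 0x45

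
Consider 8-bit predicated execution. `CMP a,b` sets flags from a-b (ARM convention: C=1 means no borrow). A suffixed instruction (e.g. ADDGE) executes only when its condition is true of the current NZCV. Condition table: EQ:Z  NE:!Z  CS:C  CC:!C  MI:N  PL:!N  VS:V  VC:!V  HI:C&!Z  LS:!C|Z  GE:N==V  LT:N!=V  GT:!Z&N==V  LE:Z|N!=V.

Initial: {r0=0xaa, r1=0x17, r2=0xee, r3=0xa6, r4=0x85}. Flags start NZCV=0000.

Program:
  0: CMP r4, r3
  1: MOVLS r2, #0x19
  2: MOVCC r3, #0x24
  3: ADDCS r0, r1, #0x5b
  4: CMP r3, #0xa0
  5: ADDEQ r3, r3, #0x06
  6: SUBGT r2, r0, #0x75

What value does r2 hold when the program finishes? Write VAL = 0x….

0: ✓ CMP  NZCV=1000
1: ✓ MOVLS  r2←0x19
2: ✓ MOVCC  r3←0x24
3: · ADDCS
4: ✓ CMP  NZCV=1001
5: · ADDEQ
6: ✓ SUBGT  r2←0x35

VAL = 0x35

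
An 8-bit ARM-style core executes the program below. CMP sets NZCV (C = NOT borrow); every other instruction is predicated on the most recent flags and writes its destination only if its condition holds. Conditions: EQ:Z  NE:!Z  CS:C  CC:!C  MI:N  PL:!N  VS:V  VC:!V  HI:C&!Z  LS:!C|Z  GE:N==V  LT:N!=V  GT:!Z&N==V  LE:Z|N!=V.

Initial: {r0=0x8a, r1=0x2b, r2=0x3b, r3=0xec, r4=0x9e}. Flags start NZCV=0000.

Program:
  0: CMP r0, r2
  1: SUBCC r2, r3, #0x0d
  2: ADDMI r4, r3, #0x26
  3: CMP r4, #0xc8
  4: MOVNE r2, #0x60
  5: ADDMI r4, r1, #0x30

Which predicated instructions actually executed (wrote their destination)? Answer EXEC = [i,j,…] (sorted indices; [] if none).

EXEC = [4,5]

0: ✓ CMP  NZCV=0011
1: · SUBCC
2: · ADDMI
3: ✓ CMP  NZCV=1000
4: ✓ MOVNE  r2←0x60
5: ✓ ADDMI  r4←0x5b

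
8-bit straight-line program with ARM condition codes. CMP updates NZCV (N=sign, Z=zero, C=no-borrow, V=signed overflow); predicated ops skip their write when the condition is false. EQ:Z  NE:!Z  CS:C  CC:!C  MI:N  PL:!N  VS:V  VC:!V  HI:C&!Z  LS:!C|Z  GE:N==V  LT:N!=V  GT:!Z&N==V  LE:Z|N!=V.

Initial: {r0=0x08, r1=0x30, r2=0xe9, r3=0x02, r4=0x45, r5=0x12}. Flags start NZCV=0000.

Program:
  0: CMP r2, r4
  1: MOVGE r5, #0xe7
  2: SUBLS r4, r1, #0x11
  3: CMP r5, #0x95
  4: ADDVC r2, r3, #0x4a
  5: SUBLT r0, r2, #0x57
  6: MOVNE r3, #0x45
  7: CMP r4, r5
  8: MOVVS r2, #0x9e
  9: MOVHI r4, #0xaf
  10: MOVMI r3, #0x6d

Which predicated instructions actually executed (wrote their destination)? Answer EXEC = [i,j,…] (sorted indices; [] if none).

EXEC = [4,6,9]

0: ✓ CMP  NZCV=1010
1: · MOVGE
2: · SUBLS
3: ✓ CMP  NZCV=0000
4: ✓ ADDVC  r2←0x4c
5: · SUBLT
6: ✓ MOVNE  r3←0x45
7: ✓ CMP  NZCV=0010
8: · MOVVS
9: ✓ MOVHI  r4←0xaf
10: · MOVMI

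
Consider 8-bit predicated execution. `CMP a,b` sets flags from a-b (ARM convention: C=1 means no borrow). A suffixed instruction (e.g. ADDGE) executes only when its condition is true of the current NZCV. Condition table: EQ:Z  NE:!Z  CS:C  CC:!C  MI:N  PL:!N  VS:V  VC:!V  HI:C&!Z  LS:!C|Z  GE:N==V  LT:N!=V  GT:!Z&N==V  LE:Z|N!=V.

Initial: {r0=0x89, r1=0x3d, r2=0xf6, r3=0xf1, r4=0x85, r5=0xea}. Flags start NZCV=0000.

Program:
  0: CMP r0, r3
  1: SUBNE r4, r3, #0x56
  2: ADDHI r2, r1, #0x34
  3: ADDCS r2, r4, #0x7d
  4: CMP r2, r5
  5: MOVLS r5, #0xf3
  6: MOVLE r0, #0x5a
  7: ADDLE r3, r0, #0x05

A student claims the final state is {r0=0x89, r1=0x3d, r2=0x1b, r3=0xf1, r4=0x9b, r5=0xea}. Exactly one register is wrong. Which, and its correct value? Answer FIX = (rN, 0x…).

[0] flags=1000 → (cmp)
[1] flags=1000 NE?T → r4=0x9b
[2] flags=1000 HI?F → skip
[3] flags=1000 CS?F → skip
[4] flags=0010 → (cmp)
[5] flags=0010 LS?F → skip
[6] flags=0010 LE?F → skip
[7] flags=0010 LE?F → skip

FIX = (r2, 0xf6)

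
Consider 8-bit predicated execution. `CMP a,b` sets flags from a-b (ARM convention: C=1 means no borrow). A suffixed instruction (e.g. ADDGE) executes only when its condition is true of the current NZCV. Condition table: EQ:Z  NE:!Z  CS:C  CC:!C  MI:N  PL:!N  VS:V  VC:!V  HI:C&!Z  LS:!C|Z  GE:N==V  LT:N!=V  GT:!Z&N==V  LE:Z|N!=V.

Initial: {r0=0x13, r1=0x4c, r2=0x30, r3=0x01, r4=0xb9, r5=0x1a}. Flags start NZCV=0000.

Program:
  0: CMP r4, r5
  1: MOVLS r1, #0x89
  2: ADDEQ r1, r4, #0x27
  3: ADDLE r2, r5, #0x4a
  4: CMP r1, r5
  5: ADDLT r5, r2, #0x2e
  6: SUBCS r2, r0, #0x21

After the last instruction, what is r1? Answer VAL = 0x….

VAL = 0x4c

[0] flags=1010 → (cmp)
[1] flags=1010 LS?F → skip
[2] flags=1010 EQ?F → skip
[3] flags=1010 LE?T → r2=0x64
[4] flags=0010 → (cmp)
[5] flags=0010 LT?F → skip
[6] flags=0010 CS?T → r2=0xf2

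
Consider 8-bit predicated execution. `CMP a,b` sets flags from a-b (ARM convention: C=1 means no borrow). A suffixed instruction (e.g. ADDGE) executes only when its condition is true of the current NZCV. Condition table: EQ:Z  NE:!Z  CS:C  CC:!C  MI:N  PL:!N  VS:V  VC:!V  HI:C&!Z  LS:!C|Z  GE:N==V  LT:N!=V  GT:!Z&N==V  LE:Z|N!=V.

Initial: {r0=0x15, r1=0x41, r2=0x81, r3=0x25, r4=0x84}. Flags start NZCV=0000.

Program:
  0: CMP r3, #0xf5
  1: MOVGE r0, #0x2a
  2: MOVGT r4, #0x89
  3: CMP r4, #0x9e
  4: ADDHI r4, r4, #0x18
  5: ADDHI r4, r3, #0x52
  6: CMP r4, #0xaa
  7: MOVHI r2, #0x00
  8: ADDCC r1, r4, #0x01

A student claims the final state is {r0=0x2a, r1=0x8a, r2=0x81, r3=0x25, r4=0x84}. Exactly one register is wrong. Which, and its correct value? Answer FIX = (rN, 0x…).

[0] flags=0000 → (cmp)
[1] flags=0000 GE?T → r0=0x2a
[2] flags=0000 GT?T → r4=0x89
[3] flags=1000 → (cmp)
[4] flags=1000 HI?F → skip
[5] flags=1000 HI?F → skip
[6] flags=1000 → (cmp)
[7] flags=1000 HI?F → skip
[8] flags=1000 CC?T → r1=0x8a

FIX = (r4, 0x89)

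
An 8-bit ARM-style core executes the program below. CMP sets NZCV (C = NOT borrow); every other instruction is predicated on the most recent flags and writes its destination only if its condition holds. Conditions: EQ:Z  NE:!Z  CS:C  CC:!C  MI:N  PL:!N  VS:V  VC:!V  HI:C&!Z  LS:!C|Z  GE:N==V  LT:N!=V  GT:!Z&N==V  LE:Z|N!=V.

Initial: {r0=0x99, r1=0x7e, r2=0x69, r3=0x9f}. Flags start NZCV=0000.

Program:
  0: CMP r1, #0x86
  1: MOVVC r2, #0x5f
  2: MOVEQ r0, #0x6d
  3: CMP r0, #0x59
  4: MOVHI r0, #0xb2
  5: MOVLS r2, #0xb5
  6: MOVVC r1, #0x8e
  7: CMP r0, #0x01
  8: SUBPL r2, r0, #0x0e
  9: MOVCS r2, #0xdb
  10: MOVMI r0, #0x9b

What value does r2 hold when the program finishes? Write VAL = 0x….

VAL = 0xdb

0: ✓ CMP  NZCV=1001
1: · MOVVC
2: · MOVEQ
3: ✓ CMP  NZCV=0011
4: ✓ MOVHI  r0←0xb2
5: · MOVLS
6: · MOVVC
7: ✓ CMP  NZCV=1010
8: · SUBPL
9: ✓ MOVCS  r2←0xdb
10: ✓ MOVMI  r0←0x9b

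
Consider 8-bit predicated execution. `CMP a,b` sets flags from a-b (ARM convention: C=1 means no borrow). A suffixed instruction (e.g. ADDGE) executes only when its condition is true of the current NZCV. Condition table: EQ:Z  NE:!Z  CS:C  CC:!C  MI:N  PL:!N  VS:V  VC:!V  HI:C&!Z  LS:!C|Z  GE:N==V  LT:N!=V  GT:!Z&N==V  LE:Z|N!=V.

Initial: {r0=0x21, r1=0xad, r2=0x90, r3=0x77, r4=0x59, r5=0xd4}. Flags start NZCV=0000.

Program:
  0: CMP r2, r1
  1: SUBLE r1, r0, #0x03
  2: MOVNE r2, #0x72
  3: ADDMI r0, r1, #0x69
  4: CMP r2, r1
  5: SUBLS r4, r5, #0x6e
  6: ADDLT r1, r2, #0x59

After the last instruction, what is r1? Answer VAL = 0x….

[0] flags=1000 → (cmp)
[1] flags=1000 LE?T → r1=0x1e
[2] flags=1000 NE?T → r2=0x72
[3] flags=1000 MI?T → r0=0x87
[4] flags=0010 → (cmp)
[5] flags=0010 LS?F → skip
[6] flags=0010 LT?F → skip

VAL = 0x1e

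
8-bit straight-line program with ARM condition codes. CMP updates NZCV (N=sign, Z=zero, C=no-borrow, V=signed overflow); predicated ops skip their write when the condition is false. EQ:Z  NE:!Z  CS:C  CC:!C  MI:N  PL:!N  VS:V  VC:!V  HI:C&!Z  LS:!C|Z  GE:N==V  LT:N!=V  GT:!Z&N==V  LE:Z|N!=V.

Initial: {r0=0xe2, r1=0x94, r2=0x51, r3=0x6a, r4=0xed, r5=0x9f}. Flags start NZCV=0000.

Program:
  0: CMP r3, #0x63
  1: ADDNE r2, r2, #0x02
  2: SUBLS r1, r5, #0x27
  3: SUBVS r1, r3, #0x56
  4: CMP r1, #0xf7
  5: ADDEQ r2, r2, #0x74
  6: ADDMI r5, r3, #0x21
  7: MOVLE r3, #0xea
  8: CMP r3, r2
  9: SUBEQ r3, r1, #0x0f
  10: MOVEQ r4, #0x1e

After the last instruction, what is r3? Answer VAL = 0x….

0: ✓ CMP  NZCV=0010
1: ✓ ADDNE  r2←0x53
2: · SUBLS
3: · SUBVS
4: ✓ CMP  NZCV=1000
5: · ADDEQ
6: ✓ ADDMI  r5←0x8b
7: ✓ MOVLE  r3←0xea
8: ✓ CMP  NZCV=1010
9: · SUBEQ
10: · MOVEQ

VAL = 0xea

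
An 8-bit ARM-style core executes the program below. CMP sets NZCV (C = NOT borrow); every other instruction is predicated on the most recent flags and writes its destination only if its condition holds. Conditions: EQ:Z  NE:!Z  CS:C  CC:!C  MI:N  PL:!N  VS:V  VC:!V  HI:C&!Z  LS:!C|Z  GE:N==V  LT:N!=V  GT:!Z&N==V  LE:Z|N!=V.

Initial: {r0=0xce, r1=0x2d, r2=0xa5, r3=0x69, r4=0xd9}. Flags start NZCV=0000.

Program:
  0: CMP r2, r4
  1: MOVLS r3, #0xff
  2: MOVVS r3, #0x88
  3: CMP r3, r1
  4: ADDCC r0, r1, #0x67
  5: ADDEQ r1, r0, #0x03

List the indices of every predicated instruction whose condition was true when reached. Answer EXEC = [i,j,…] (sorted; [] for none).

0: ✓ CMP  NZCV=1000
1: ✓ MOVLS  r3←0xff
2: · MOVVS
3: ✓ CMP  NZCV=1010
4: · ADDCC
5: · ADDEQ

EXEC = [1]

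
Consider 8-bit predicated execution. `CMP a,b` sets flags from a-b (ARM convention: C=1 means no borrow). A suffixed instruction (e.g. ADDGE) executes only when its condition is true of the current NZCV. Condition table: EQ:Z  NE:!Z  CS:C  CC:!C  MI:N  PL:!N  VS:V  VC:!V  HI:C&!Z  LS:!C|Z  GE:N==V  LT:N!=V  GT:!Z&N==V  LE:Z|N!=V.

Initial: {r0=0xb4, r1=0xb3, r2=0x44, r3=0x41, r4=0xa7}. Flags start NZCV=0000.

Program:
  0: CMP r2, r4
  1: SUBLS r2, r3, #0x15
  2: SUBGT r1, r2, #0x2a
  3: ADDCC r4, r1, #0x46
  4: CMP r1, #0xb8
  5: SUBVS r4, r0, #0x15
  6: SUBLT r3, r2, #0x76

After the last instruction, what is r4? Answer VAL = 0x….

[0] flags=1001 → (cmp)
[1] flags=1001 LS?T → r2=0x2c
[2] flags=1001 GT?T → r1=0x02
[3] flags=1001 CC?T → r4=0x48
[4] flags=0000 → (cmp)
[5] flags=0000 VS?F → skip
[6] flags=0000 LT?F → skip

VAL = 0x48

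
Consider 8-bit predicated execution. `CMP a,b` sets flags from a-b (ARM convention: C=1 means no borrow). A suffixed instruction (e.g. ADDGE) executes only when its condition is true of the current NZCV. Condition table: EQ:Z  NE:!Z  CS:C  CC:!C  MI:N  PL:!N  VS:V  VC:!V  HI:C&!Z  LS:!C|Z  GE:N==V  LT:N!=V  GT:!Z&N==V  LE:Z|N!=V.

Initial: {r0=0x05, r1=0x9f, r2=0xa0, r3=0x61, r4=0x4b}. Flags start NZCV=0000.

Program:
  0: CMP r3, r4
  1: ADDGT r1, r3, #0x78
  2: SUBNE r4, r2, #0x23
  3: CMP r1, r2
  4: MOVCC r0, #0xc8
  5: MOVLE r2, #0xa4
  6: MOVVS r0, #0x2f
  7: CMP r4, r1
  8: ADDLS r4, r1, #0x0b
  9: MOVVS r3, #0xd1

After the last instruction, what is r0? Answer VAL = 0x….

[0] flags=0010 → (cmp)
[1] flags=0010 GT?T → r1=0xd9
[2] flags=0010 NE?T → r4=0x7d
[3] flags=0010 → (cmp)
[4] flags=0010 CC?F → skip
[5] flags=0010 LE?F → skip
[6] flags=0010 VS?F → skip
[7] flags=1001 → (cmp)
[8] flags=1001 LS?T → r4=0xe4
[9] flags=1001 VS?T → r3=0xd1

VAL = 0x05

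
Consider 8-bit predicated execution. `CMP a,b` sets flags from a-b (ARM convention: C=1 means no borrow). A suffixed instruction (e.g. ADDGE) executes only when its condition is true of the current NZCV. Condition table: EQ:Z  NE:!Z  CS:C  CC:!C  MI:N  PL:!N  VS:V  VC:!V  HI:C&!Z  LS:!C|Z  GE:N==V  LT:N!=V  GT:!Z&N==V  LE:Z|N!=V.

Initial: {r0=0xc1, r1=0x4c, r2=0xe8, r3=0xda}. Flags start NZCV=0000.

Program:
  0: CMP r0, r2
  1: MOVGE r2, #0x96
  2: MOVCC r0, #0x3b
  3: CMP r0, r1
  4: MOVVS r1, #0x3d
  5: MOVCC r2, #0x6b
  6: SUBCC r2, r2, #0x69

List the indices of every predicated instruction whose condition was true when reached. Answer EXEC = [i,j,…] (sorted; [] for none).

EXEC = [2,5,6]

[0] flags=1000 → (cmp)
[1] flags=1000 GE?F → skip
[2] flags=1000 CC?T → r0=0x3b
[3] flags=1000 → (cmp)
[4] flags=1000 VS?F → skip
[5] flags=1000 CC?T → r2=0x6b
[6] flags=1000 CC?T → r2=0x02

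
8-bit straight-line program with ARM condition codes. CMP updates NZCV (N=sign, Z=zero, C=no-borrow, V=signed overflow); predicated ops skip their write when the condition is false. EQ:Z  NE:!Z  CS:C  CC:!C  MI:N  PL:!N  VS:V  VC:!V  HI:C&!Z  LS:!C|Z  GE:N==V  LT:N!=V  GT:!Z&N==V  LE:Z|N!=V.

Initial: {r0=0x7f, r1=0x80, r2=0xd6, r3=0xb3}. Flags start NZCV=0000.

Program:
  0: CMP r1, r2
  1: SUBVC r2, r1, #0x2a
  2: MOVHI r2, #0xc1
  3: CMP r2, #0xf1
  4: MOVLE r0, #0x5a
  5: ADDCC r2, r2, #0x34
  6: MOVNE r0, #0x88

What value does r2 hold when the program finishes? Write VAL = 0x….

VAL = 0x8a

0: ✓ CMP  NZCV=1000
1: ✓ SUBVC  r2←0x56
2: · MOVHI
3: ✓ CMP  NZCV=0000
4: · MOVLE
5: ✓ ADDCC  r2←0x8a
6: ✓ MOVNE  r0←0x88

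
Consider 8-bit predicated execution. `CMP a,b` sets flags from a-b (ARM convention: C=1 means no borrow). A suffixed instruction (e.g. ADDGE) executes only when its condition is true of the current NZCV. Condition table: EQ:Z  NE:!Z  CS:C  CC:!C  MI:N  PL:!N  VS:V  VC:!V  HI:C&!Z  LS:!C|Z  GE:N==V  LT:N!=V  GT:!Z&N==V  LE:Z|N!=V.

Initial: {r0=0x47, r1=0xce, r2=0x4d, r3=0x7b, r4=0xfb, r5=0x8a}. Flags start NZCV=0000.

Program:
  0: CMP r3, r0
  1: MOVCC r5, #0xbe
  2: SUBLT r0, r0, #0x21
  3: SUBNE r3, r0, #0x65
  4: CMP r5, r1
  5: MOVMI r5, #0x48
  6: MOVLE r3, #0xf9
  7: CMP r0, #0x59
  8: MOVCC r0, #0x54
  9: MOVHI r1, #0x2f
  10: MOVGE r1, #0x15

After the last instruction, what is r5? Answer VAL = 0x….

VAL = 0x48

[0] flags=0010 → (cmp)
[1] flags=0010 CC?F → skip
[2] flags=0010 LT?F → skip
[3] flags=0010 NE?T → r3=0xe2
[4] flags=1000 → (cmp)
[5] flags=1000 MI?T → r5=0x48
[6] flags=1000 LE?T → r3=0xf9
[7] flags=1000 → (cmp)
[8] flags=1000 CC?T → r0=0x54
[9] flags=1000 HI?F → skip
[10] flags=1000 GE?F → skip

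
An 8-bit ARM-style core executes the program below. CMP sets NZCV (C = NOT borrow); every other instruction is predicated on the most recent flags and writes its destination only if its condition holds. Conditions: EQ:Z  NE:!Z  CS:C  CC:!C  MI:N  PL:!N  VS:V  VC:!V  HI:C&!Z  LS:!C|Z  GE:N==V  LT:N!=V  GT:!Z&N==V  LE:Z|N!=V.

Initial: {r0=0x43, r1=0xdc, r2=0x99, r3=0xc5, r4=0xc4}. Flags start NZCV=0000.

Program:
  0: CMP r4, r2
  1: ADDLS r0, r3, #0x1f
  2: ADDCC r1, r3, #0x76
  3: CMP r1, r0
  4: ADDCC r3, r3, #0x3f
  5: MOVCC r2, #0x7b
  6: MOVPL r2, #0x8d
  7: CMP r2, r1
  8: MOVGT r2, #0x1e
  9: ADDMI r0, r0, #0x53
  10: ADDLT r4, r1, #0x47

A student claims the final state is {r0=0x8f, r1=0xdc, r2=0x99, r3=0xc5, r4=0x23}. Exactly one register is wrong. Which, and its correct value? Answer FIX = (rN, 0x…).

FIX = (r0, 0x96)

[0] flags=0010 → (cmp)
[1] flags=0010 LS?F → skip
[2] flags=0010 CC?F → skip
[3] flags=1010 → (cmp)
[4] flags=1010 CC?F → skip
[5] flags=1010 CC?F → skip
[6] flags=1010 PL?F → skip
[7] flags=1000 → (cmp)
[8] flags=1000 GT?F → skip
[9] flags=1000 MI?T → r0=0x96
[10] flags=1000 LT?T → r4=0x23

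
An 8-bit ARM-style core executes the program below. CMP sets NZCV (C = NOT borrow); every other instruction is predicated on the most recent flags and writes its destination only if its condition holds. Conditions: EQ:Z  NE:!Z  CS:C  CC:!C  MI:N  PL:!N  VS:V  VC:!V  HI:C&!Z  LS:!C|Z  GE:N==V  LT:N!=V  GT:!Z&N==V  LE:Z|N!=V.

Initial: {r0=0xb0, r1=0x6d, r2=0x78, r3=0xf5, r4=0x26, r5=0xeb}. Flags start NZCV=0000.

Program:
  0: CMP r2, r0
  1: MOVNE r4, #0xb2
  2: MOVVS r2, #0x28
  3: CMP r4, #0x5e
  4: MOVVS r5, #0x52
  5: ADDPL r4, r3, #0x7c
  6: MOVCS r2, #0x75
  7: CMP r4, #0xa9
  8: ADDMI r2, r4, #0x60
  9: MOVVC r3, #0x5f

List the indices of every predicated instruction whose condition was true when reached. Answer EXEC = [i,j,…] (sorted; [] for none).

[0] flags=1001 → (cmp)
[1] flags=1001 NE?T → r4=0xb2
[2] flags=1001 VS?T → r2=0x28
[3] flags=0011 → (cmp)
[4] flags=0011 VS?T → r5=0x52
[5] flags=0011 PL?T → r4=0x71
[6] flags=0011 CS?T → r2=0x75
[7] flags=1001 → (cmp)
[8] flags=1001 MI?T → r2=0xd1
[9] flags=1001 VC?F → skip

EXEC = [1,2,4,5,6,8]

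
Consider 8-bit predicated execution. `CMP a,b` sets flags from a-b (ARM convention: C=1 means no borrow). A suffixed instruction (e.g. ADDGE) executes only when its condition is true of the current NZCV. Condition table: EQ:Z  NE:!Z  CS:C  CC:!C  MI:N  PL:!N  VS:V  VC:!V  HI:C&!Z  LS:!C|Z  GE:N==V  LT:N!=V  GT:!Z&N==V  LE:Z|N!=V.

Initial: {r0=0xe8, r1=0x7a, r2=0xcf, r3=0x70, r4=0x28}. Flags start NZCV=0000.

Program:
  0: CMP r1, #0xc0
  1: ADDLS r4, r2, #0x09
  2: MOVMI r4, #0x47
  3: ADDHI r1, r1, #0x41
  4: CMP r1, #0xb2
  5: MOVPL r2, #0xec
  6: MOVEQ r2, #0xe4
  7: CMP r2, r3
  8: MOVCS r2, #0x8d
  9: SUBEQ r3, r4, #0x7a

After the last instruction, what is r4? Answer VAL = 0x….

0: ✓ CMP  NZCV=1001
1: ✓ ADDLS  r4←0xd8
2: ✓ MOVMI  r4←0x47
3: · ADDHI
4: ✓ CMP  NZCV=1001
5: · MOVPL
6: · MOVEQ
7: ✓ CMP  NZCV=0011
8: ✓ MOVCS  r2←0x8d
9: · SUBEQ

VAL = 0x47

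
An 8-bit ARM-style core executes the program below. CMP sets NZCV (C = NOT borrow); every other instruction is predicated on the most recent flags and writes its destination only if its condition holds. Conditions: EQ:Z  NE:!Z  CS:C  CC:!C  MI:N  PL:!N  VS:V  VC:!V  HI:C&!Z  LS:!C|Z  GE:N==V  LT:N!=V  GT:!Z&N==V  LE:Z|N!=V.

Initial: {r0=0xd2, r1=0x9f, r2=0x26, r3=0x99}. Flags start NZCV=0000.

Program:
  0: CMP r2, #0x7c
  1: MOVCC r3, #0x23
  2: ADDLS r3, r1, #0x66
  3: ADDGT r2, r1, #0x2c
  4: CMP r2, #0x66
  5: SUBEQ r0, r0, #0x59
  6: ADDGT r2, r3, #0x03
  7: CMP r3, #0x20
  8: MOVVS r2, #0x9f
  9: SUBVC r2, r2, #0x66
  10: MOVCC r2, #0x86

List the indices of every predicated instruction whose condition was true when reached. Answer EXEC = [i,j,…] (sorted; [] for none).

EXEC = [1,2,9,10]

[0] flags=1000 → (cmp)
[1] flags=1000 CC?T → r3=0x23
[2] flags=1000 LS?T → r3=0x05
[3] flags=1000 GT?F → skip
[4] flags=1000 → (cmp)
[5] flags=1000 EQ?F → skip
[6] flags=1000 GT?F → skip
[7] flags=1000 → (cmp)
[8] flags=1000 VS?F → skip
[9] flags=1000 VC?T → r2=0xc0
[10] flags=1000 CC?T → r2=0x86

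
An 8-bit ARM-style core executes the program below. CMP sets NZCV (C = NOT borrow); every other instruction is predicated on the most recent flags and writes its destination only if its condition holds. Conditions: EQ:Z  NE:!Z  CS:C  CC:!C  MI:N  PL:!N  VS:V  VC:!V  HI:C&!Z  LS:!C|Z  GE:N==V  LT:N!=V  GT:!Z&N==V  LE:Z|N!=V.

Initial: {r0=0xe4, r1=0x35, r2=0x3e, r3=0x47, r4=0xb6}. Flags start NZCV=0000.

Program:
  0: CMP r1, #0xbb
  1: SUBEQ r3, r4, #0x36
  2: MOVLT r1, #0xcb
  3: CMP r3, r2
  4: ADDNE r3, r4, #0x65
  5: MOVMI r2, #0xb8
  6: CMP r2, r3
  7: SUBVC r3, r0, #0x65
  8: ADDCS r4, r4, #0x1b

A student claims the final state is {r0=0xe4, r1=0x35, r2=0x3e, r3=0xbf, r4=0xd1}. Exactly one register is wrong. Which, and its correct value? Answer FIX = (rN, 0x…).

FIX = (r3, 0x7f)

[0] flags=0000 → (cmp)
[1] flags=0000 EQ?F → skip
[2] flags=0000 LT?F → skip
[3] flags=0010 → (cmp)
[4] flags=0010 NE?T → r3=0x1b
[5] flags=0010 MI?F → skip
[6] flags=0010 → (cmp)
[7] flags=0010 VC?T → r3=0x7f
[8] flags=0010 CS?T → r4=0xd1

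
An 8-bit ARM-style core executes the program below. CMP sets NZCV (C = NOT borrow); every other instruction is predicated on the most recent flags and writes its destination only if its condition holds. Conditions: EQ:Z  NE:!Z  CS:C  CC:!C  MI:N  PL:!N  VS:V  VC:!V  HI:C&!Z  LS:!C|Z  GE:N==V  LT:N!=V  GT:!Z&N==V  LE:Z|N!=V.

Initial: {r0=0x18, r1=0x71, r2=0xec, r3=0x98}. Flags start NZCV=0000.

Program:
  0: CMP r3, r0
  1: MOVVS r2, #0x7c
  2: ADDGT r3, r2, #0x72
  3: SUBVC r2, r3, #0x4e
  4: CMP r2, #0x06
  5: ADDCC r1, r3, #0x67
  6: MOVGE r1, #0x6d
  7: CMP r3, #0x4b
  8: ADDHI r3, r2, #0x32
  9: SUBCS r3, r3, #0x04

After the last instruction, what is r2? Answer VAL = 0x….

[0] flags=1010 → (cmp)
[1] flags=1010 VS?F → skip
[2] flags=1010 GT?F → skip
[3] flags=1010 VC?T → r2=0x4a
[4] flags=0010 → (cmp)
[5] flags=0010 CC?F → skip
[6] flags=0010 GE?T → r1=0x6d
[7] flags=0011 → (cmp)
[8] flags=0011 HI?T → r3=0x7c
[9] flags=0011 CS?T → r3=0x78

VAL = 0x4a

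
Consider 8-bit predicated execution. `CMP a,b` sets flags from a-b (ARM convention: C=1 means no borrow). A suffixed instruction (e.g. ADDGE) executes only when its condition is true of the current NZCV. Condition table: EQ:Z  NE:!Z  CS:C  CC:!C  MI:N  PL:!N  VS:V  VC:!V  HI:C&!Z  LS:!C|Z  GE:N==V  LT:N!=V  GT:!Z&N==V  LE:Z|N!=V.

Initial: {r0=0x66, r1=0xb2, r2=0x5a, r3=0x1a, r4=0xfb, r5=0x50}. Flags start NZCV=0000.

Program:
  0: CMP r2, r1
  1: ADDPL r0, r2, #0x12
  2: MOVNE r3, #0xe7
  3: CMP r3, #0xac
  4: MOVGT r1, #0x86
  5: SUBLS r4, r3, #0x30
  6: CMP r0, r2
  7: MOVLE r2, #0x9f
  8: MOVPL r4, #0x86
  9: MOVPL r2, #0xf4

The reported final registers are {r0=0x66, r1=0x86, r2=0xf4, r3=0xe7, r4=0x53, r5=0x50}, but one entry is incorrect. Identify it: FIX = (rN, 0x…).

[0] flags=1001 → (cmp)
[1] flags=1001 PL?F → skip
[2] flags=1001 NE?T → r3=0xe7
[3] flags=0010 → (cmp)
[4] flags=0010 GT?T → r1=0x86
[5] flags=0010 LS?F → skip
[6] flags=0010 → (cmp)
[7] flags=0010 LE?F → skip
[8] flags=0010 PL?T → r4=0x86
[9] flags=0010 PL?T → r2=0xf4

FIX = (r4, 0x86)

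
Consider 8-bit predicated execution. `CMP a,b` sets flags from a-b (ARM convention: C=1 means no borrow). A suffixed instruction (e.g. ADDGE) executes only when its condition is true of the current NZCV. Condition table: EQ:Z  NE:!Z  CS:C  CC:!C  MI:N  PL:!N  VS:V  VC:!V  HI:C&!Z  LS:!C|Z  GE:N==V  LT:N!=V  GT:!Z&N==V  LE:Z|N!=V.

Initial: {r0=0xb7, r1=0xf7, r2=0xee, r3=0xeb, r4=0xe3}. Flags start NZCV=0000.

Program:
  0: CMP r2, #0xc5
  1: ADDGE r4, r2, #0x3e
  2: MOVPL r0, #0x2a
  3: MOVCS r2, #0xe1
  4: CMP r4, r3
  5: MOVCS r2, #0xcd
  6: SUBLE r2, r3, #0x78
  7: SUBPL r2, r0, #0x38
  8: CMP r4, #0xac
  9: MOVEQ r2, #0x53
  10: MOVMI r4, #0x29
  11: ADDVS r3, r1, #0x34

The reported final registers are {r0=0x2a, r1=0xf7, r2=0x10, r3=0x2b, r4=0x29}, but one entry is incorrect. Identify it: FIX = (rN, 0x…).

[0] flags=0010 → (cmp)
[1] flags=0010 GE?T → r4=0x2c
[2] flags=0010 PL?T → r0=0x2a
[3] flags=0010 CS?T → r2=0xe1
[4] flags=0000 → (cmp)
[5] flags=0000 CS?F → skip
[6] flags=0000 LE?F → skip
[7] flags=0000 PL?T → r2=0xf2
[8] flags=1001 → (cmp)
[9] flags=1001 EQ?F → skip
[10] flags=1001 MI?T → r4=0x29
[11] flags=1001 VS?T → r3=0x2b

FIX = (r2, 0xf2)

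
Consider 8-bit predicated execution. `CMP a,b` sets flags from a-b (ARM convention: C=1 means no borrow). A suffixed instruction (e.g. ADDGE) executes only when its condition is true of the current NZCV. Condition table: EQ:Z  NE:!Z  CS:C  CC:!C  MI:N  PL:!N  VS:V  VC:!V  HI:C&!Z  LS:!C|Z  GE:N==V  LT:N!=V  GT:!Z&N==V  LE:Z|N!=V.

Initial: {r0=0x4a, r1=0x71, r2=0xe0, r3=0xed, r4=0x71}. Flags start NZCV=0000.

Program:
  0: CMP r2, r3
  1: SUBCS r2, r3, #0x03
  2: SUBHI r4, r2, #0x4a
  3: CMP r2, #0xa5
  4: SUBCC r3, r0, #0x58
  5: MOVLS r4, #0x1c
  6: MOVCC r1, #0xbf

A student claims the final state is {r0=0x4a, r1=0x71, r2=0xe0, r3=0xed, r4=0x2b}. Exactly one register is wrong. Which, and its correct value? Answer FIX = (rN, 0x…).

FIX = (r4, 0x71)

0: ✓ CMP  NZCV=1000
1: · SUBCS
2: · SUBHI
3: ✓ CMP  NZCV=0010
4: · SUBCC
5: · MOVLS
6: · MOVCC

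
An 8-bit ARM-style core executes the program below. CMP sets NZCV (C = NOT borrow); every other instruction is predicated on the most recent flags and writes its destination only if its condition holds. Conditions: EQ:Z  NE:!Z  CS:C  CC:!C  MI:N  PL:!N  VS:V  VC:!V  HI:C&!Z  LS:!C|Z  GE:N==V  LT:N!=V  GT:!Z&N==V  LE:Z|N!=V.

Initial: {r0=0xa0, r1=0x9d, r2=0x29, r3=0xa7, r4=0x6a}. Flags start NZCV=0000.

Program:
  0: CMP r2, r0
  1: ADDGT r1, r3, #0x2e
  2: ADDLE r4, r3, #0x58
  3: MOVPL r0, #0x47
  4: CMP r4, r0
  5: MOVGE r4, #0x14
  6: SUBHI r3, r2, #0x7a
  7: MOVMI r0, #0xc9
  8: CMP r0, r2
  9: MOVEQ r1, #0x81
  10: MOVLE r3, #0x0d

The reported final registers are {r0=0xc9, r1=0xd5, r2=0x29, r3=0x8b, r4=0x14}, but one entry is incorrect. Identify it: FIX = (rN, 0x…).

FIX = (r3, 0x0d)

[0] flags=1001 → (cmp)
[1] flags=1001 GT?T → r1=0xd5
[2] flags=1001 LE?F → skip
[3] flags=1001 PL?F → skip
[4] flags=1001 → (cmp)
[5] flags=1001 GE?T → r4=0x14
[6] flags=1001 HI?F → skip
[7] flags=1001 MI?T → r0=0xc9
[8] flags=1010 → (cmp)
[9] flags=1010 EQ?F → skip
[10] flags=1010 LE?T → r3=0x0d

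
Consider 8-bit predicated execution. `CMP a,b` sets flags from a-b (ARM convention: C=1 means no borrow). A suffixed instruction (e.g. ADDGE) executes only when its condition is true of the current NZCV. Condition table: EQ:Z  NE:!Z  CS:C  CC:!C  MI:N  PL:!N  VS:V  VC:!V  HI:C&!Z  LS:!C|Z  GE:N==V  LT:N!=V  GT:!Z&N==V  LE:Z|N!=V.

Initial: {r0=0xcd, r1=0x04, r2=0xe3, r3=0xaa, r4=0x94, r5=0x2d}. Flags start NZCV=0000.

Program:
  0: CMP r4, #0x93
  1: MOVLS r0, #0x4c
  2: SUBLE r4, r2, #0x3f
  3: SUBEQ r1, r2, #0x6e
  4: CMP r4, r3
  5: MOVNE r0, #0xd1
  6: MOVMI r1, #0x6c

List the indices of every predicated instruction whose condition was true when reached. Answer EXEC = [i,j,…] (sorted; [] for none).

0: ✓ CMP  NZCV=0010
1: · MOVLS
2: · SUBLE
3: · SUBEQ
4: ✓ CMP  NZCV=1000
5: ✓ MOVNE  r0←0xd1
6: ✓ MOVMI  r1←0x6c

EXEC = [5,6]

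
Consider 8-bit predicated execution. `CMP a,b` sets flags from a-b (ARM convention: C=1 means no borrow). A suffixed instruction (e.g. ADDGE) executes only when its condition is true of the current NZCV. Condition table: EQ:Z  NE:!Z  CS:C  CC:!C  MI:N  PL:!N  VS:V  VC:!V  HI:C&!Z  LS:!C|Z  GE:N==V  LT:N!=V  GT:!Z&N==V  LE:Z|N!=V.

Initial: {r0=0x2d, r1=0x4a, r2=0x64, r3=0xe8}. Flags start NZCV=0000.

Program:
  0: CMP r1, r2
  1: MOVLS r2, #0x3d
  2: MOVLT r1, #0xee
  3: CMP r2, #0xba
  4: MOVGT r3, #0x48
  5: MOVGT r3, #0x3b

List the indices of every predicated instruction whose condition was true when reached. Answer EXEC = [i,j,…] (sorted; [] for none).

[0] flags=1000 → (cmp)
[1] flags=1000 LS?T → r2=0x3d
[2] flags=1000 LT?T → r1=0xee
[3] flags=1001 → (cmp)
[4] flags=1001 GT?T → r3=0x48
[5] flags=1001 GT?T → r3=0x3b

EXEC = [1,2,4,5]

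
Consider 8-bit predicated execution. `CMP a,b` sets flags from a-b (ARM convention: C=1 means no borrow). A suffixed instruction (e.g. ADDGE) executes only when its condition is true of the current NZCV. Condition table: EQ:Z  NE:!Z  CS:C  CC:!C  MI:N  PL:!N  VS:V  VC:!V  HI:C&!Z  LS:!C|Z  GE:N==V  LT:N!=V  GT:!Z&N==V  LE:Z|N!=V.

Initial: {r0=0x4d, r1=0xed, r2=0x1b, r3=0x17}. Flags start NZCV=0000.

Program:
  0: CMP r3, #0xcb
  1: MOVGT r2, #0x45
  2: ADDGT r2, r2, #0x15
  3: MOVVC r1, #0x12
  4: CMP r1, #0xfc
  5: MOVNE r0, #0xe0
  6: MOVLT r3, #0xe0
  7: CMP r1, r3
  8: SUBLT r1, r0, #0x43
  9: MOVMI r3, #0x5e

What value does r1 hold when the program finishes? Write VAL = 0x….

0: ✓ CMP  NZCV=0000
1: ✓ MOVGT  r2←0x45
2: ✓ ADDGT  r2←0x5a
3: ✓ MOVVC  r1←0x12
4: ✓ CMP  NZCV=0000
5: ✓ MOVNE  r0←0xe0
6: · MOVLT
7: ✓ CMP  NZCV=1000
8: ✓ SUBLT  r1←0x9d
9: ✓ MOVMI  r3←0x5e

VAL = 0x9d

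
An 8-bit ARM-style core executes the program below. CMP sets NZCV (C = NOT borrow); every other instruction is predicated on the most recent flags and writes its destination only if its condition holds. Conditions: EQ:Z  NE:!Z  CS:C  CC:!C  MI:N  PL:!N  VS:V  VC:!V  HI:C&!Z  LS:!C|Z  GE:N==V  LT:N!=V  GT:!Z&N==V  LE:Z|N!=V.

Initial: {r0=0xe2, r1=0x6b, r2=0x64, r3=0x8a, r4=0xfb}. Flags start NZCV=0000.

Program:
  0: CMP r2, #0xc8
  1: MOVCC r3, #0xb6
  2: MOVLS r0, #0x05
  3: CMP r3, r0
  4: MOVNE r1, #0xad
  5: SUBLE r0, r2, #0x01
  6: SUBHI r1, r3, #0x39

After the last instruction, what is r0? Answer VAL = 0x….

0: ✓ CMP  NZCV=1001
1: ✓ MOVCC  r3←0xb6
2: ✓ MOVLS  r0←0x05
3: ✓ CMP  NZCV=1010
4: ✓ MOVNE  r1←0xad
5: ✓ SUBLE  r0←0x63
6: ✓ SUBHI  r1←0x7d

VAL = 0x63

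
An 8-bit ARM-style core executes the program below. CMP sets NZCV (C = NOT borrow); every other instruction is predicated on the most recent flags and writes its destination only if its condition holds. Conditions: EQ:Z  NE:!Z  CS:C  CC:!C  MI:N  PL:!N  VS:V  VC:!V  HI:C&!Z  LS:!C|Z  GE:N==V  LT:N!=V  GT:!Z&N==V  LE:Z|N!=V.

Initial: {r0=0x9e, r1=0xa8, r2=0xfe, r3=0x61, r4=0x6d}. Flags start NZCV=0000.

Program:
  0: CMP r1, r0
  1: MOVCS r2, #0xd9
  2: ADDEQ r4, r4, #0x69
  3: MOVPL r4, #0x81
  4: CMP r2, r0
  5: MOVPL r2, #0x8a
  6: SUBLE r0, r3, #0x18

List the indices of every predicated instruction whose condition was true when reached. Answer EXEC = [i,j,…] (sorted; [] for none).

[0] flags=0010 → (cmp)
[1] flags=0010 CS?T → r2=0xd9
[2] flags=0010 EQ?F → skip
[3] flags=0010 PL?T → r4=0x81
[4] flags=0010 → (cmp)
[5] flags=0010 PL?T → r2=0x8a
[6] flags=0010 LE?F → skip

EXEC = [1,3,5]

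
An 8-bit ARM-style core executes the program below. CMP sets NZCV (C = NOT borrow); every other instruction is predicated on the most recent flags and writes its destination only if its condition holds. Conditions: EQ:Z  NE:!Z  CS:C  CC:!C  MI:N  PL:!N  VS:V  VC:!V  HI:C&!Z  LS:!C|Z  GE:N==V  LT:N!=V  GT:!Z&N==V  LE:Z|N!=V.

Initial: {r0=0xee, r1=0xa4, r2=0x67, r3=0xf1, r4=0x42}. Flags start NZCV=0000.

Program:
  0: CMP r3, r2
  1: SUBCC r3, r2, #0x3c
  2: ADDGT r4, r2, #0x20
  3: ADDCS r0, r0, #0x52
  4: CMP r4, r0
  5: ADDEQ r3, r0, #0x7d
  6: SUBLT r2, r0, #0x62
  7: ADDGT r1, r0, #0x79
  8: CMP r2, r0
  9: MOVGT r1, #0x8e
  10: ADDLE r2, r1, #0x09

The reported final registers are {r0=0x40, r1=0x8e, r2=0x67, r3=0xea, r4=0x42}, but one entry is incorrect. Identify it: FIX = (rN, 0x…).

FIX = (r3, 0xf1)

0: ✓ CMP  NZCV=1010
1: · SUBCC
2: · ADDGT
3: ✓ ADDCS  r0←0x40
4: ✓ CMP  NZCV=0010
5: · ADDEQ
6: · SUBLT
7: ✓ ADDGT  r1←0xb9
8: ✓ CMP  NZCV=0010
9: ✓ MOVGT  r1←0x8e
10: · ADDLE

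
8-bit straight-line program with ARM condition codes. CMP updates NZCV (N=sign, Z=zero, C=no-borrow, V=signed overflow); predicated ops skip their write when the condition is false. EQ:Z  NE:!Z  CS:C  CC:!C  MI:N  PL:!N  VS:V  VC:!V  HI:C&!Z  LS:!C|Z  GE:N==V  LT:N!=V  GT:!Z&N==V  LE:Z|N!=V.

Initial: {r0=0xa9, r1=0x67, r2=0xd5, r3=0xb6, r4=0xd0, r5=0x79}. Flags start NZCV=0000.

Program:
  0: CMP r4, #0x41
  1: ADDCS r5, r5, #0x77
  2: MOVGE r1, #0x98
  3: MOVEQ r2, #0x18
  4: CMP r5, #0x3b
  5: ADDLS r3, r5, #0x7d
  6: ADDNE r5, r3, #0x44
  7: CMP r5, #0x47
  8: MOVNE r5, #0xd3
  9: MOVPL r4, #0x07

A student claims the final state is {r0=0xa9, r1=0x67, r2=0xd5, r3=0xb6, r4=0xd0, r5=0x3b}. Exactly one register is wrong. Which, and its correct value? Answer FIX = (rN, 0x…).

0: ✓ CMP  NZCV=1010
1: ✓ ADDCS  r5←0xf0
2: · MOVGE
3: · MOVEQ
4: ✓ CMP  NZCV=1010
5: · ADDLS
6: ✓ ADDNE  r5←0xfa
7: ✓ CMP  NZCV=1010
8: ✓ MOVNE  r5←0xd3
9: · MOVPL

FIX = (r5, 0xd3)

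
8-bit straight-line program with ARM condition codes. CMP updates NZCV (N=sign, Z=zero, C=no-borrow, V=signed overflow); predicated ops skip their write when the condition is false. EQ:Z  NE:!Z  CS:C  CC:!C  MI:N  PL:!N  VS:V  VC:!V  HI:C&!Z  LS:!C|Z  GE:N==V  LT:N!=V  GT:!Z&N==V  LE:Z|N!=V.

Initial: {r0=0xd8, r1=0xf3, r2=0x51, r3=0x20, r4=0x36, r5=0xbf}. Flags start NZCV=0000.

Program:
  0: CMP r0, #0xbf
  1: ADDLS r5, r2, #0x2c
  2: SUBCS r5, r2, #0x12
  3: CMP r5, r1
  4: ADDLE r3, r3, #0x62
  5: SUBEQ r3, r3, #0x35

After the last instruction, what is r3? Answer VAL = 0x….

[0] flags=0010 → (cmp)
[1] flags=0010 LS?F → skip
[2] flags=0010 CS?T → r5=0x3f
[3] flags=0000 → (cmp)
[4] flags=0000 LE?F → skip
[5] flags=0000 EQ?F → skip

VAL = 0x20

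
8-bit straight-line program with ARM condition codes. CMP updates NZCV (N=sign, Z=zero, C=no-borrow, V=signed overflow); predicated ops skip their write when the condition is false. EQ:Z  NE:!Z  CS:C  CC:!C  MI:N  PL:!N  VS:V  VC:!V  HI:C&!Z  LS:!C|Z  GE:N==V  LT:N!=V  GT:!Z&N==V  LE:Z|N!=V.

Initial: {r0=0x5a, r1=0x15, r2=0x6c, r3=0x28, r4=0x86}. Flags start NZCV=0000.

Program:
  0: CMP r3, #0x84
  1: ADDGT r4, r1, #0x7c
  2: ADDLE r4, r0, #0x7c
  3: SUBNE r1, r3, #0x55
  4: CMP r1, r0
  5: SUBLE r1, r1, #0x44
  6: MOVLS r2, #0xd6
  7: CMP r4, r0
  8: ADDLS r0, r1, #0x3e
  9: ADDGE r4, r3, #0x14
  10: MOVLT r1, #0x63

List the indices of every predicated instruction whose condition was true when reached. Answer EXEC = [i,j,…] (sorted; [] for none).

0: ✓ CMP  NZCV=1001
1: ✓ ADDGT  r4←0x91
2: · ADDLE
3: ✓ SUBNE  r1←0xd3
4: ✓ CMP  NZCV=0011
5: ✓ SUBLE  r1←0x8f
6: · MOVLS
7: ✓ CMP  NZCV=0011
8: · ADDLS
9: · ADDGE
10: ✓ MOVLT  r1←0x63

EXEC = [1,3,5,10]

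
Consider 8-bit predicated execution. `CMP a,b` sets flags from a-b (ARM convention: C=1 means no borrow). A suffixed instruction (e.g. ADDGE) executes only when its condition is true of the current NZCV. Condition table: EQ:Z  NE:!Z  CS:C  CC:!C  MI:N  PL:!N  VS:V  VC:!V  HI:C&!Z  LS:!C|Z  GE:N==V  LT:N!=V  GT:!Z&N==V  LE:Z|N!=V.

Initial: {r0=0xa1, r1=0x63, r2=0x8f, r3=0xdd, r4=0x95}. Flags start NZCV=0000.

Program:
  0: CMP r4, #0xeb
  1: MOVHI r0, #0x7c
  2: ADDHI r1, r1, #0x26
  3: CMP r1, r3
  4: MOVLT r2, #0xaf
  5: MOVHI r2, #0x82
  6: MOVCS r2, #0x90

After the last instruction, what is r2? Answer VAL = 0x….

[0] flags=1000 → (cmp)
[1] flags=1000 HI?F → skip
[2] flags=1000 HI?F → skip
[3] flags=1001 → (cmp)
[4] flags=1001 LT?F → skip
[5] flags=1001 HI?F → skip
[6] flags=1001 CS?F → skip

VAL = 0x8f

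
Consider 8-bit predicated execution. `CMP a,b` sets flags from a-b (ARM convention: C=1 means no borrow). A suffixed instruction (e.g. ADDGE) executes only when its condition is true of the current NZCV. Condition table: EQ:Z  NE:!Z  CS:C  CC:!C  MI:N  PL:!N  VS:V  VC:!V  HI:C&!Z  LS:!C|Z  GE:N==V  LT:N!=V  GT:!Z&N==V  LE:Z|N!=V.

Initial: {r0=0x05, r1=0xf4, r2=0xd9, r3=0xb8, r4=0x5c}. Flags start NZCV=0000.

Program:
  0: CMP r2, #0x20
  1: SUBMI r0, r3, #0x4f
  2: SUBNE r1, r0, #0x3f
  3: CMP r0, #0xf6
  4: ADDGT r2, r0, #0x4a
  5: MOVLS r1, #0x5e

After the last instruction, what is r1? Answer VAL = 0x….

0: ✓ CMP  NZCV=1010
1: ✓ SUBMI  r0←0x69
2: ✓ SUBNE  r1←0x2a
3: ✓ CMP  NZCV=0000
4: ✓ ADDGT  r2←0xb3
5: ✓ MOVLS  r1←0x5e

VAL = 0x5e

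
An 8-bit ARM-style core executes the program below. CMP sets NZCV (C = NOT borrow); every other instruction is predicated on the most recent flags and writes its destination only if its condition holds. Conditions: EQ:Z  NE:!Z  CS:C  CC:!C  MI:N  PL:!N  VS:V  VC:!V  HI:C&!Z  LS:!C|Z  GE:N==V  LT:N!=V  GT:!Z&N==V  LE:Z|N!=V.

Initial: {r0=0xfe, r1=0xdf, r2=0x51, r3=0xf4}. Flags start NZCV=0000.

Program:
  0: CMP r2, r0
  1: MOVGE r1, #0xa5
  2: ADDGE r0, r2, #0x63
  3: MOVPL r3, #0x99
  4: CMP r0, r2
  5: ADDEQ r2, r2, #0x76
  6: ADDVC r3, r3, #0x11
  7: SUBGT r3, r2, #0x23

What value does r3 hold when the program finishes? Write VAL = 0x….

VAL = 0x99

[0] flags=0000 → (cmp)
[1] flags=0000 GE?T → r1=0xa5
[2] flags=0000 GE?T → r0=0xb4
[3] flags=0000 PL?T → r3=0x99
[4] flags=0011 → (cmp)
[5] flags=0011 EQ?F → skip
[6] flags=0011 VC?F → skip
[7] flags=0011 GT?F → skip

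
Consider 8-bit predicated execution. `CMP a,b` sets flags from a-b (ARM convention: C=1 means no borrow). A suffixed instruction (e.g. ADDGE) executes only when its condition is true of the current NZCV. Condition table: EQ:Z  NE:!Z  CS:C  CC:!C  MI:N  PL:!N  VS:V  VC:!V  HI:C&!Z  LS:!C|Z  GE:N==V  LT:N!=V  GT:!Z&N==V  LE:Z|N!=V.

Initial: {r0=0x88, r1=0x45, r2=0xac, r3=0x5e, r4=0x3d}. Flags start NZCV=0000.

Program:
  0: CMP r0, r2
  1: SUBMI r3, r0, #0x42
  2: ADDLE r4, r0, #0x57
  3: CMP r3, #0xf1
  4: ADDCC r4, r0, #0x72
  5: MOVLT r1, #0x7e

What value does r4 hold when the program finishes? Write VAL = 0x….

VAL = 0xfa

0: ✓ CMP  NZCV=1000
1: ✓ SUBMI  r3←0x46
2: ✓ ADDLE  r4←0xdf
3: ✓ CMP  NZCV=0000
4: ✓ ADDCC  r4←0xfa
5: · MOVLT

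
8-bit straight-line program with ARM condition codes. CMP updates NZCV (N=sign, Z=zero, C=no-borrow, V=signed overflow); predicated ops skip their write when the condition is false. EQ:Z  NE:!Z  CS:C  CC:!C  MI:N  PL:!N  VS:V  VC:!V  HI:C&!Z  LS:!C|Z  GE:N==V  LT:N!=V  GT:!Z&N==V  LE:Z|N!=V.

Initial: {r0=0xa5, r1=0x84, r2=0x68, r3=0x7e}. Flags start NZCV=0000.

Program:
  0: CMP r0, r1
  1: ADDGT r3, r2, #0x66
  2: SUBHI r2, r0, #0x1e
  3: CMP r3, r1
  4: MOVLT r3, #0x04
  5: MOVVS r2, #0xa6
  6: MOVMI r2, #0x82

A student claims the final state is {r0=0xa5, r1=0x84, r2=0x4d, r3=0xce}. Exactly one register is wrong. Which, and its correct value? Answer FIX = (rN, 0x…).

FIX = (r2, 0x87)

[0] flags=0010 → (cmp)
[1] flags=0010 GT?T → r3=0xce
[2] flags=0010 HI?T → r2=0x87
[3] flags=0010 → (cmp)
[4] flags=0010 LT?F → skip
[5] flags=0010 VS?F → skip
[6] flags=0010 MI?F → skip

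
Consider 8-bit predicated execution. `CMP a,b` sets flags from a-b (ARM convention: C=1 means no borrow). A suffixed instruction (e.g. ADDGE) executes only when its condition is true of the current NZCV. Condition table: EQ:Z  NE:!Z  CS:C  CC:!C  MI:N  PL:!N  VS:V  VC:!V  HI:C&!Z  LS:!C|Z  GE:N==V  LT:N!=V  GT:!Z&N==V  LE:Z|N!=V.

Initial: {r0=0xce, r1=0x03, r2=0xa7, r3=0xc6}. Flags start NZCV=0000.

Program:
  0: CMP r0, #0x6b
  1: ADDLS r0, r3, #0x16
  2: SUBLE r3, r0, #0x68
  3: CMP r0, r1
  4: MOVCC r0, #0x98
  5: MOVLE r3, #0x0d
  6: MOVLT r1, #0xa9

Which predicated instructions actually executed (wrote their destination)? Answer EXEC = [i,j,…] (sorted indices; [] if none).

[0] flags=0011 → (cmp)
[1] flags=0011 LS?F → skip
[2] flags=0011 LE?T → r3=0x66
[3] flags=1010 → (cmp)
[4] flags=1010 CC?F → skip
[5] flags=1010 LE?T → r3=0x0d
[6] flags=1010 LT?T → r1=0xa9

EXEC = [2,5,6]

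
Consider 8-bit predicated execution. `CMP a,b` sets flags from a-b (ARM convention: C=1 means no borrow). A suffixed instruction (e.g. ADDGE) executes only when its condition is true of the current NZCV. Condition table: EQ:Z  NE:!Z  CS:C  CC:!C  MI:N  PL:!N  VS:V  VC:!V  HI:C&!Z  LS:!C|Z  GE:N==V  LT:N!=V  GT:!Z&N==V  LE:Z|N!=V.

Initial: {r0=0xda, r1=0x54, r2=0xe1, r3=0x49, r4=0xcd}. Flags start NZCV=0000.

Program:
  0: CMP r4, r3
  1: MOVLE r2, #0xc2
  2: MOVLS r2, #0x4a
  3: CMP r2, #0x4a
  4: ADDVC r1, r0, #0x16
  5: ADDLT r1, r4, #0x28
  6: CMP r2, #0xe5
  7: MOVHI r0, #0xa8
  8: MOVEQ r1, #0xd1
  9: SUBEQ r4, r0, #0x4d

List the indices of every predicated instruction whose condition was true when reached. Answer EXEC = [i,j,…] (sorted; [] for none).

0: ✓ CMP  NZCV=1010
1: ✓ MOVLE  r2←0xc2
2: · MOVLS
3: ✓ CMP  NZCV=0011
4: · ADDVC
5: ✓ ADDLT  r1←0xf5
6: ✓ CMP  NZCV=1000
7: · MOVHI
8: · MOVEQ
9: · SUBEQ

EXEC = [1,5]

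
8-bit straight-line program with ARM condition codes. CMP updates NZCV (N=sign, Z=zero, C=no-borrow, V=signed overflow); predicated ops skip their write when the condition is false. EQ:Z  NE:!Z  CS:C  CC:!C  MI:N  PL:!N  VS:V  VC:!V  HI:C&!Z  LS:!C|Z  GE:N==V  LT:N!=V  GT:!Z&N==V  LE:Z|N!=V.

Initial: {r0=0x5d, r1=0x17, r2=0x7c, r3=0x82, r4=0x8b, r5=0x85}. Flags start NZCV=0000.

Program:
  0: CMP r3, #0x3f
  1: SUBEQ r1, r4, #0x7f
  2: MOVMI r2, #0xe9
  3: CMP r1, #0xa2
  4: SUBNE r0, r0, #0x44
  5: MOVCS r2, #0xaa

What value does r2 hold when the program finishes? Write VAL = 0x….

VAL = 0x7c

[0] flags=0011 → (cmp)
[1] flags=0011 EQ?F → skip
[2] flags=0011 MI?F → skip
[3] flags=0000 → (cmp)
[4] flags=0000 NE?T → r0=0x19
[5] flags=0000 CS?F → skip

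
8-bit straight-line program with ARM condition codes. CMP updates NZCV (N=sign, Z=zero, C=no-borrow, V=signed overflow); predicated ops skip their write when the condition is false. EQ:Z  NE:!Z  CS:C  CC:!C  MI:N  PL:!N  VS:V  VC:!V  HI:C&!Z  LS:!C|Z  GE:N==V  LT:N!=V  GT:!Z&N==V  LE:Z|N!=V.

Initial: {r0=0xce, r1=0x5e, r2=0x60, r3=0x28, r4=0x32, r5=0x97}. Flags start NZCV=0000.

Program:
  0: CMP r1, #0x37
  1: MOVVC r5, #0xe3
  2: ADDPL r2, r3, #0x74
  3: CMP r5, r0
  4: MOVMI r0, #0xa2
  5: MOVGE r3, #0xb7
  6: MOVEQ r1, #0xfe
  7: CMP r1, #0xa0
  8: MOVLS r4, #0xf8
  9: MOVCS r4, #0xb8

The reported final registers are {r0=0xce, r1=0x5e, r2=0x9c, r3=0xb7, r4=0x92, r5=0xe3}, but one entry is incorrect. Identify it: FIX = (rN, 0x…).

FIX = (r4, 0xf8)

[0] flags=0010 → (cmp)
[1] flags=0010 VC?T → r5=0xe3
[2] flags=0010 PL?T → r2=0x9c
[3] flags=0010 → (cmp)
[4] flags=0010 MI?F → skip
[5] flags=0010 GE?T → r3=0xb7
[6] flags=0010 EQ?F → skip
[7] flags=1001 → (cmp)
[8] flags=1001 LS?T → r4=0xf8
[9] flags=1001 CS?F → skip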